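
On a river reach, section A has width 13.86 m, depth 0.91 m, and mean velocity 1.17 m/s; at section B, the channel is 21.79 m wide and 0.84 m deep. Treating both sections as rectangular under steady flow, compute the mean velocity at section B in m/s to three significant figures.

0.806 m/s

Q = A₁V₁ = (13.86×0.91) × 1.17 = 14.76 m³/s
A₂ = 21.79 × 0.84 = 18.30 m²
V₂ = Q/A₂ = 14.76/18.30 = 0.8062 m/s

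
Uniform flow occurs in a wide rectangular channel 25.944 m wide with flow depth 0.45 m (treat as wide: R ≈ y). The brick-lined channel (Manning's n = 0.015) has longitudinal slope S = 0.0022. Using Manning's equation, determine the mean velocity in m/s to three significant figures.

1.84 m/s

A = b·y = 25.944 × 0.45 = 11.67 m²
Wide channel: R ≈ y = 0.45 m
Q = (1/n)·A·R^(2/3)·S^(1/2) = (1/0.015) × 11.67 × 0.4500^(2/3) × 0.0022^(1/2) = 21.44 m³/s
V = Q/A = 21.44/11.67 = 1.836 m/s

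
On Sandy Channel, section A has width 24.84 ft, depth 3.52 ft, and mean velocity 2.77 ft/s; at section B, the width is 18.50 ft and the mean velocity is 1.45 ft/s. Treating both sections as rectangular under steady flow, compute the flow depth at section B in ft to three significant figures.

9.03 ft

Q = A₁V₁ = (24.84×3.52) × 2.77 = 242.2 ft³/s
d₂ = Q/(b₂ V₂) = 242.2/(18.50×1.45) = 9.029 ft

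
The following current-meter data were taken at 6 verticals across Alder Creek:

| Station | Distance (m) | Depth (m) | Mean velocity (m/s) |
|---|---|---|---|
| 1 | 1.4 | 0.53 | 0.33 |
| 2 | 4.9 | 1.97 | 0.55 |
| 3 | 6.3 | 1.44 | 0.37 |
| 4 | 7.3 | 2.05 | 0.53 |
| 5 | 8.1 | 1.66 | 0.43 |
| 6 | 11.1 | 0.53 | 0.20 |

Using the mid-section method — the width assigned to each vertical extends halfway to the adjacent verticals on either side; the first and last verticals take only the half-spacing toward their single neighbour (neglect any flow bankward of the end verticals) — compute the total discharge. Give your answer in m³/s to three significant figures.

w_1 = (4.9 − 1.4)/2 = 1.75 m; q_1 = 0.33 × 0.53 × 1.75 = 0.3061 m³/s
w_2 = (6.3 − 1.4)/2 = 2.45 m; q_2 = 0.55 × 1.97 × 2.45 = 2.655 m³/s
w_3 = (7.3 − 4.9)/2 = 1.2 m; q_3 = 0.37 × 1.44 × 1.2 = 0.6394 m³/s
w_4 = (8.1 − 6.3)/2 = 0.9 m; q_4 = 0.53 × 2.05 × 0.9 = 0.9779 m³/s
w_5 = (11.1 − 7.3)/2 = 1.9 m; q_5 = 0.43 × 1.66 × 1.9 = 1.356 m³/s
w_6 = (11.1 − 8.1)/2 = 1.5 m; q_6 = 0.20 × 0.53 × 1.5 = 0.1590 m³/s
Q = Σ qᵢ = 6.093 m³/s

6.09 m³/s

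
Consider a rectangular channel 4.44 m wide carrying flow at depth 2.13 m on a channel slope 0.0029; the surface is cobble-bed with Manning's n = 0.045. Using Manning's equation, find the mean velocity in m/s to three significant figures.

A = b·y = 4.44 × 2.13 = 9.457 m²
P = b + 2y = 4.44 + 2×2.13 = 8.700 m
R = A/P = 9.457/8.700 = 1.087 m
Q = (1/n)·A·R^(2/3)·S^(1/2) = (1/0.045) × 9.457 × 1.087^(2/3) × 0.0029^(1/2) = 11.96 m³/s
V = Q/A = 11.96/9.457 = 1.265 m/s

1.27 m/s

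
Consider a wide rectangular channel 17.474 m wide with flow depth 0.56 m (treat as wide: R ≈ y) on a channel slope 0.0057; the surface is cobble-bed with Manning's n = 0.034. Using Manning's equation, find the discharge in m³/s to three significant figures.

A = b·y = 17.474 × 0.56 = 9.785 m²
Wide channel: R ≈ y = 0.56 m
Q = (1/n)·A·R^(2/3)·S^(1/2) = (1/0.034) × 9.785 × 0.5600^(2/3) × 0.0057^(1/2) = 14.76 m³/s

14.8 m³/s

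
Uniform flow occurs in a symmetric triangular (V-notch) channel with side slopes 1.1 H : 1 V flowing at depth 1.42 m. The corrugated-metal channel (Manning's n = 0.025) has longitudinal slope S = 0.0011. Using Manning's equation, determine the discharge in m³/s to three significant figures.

1.92 m³/s

A = z·y² = 1.1×1.42² = 2.218 m²
P = 2y√(1+z²) = 2×1.42×√(1+1.1²) = 4.222 m
R = A/P = 2.218/4.222 = 0.5254 m
Q = (1/n)·A·R^(2/3)·S^(1/2) = (1/0.025) × 2.218 × 0.5254^(2/3) × 0.0011^(1/2) = 1.916 m³/s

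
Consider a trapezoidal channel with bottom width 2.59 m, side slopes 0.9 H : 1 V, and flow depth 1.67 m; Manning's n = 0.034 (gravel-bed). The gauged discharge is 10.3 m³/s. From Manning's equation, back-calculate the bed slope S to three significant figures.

0.00275

A = (b + z·y)·y = (2.59 + 0.9×1.67)×1.67 = 6.835 m²
P = b + 2y√(1+z²) = 2.59 + 2×1.67×√(1+0.9²) = 7.084 m
R = A/P = 6.835/7.084 = 0.9650 m
S = (Q·n / (1·A·R^(2/3)))² = (10.3×0.034 / (1×6.835×0.9765))² = 0.002753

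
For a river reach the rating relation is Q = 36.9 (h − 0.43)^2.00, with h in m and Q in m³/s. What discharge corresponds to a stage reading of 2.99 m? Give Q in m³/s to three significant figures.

242 m³/s

Q = 36.9 × (2.99 − 0.43)^2.00 = 36.9 × 2.56^2.00 = 241.8 m³/s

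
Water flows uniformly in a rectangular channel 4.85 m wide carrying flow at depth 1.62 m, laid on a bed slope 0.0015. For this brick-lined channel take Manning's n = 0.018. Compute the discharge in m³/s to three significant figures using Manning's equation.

16.6 m³/s

A = b·y = 4.85 × 1.62 = 7.857 m²
P = b + 2y = 4.85 + 2×1.62 = 8.090 m
R = A/P = 7.857/8.090 = 0.9712 m
Q = (1/n)·A·R^(2/3)·S^(1/2) = (1/0.018) × 7.857 × 0.9712^(2/3) × 0.0015^(1/2) = 16.58 m³/s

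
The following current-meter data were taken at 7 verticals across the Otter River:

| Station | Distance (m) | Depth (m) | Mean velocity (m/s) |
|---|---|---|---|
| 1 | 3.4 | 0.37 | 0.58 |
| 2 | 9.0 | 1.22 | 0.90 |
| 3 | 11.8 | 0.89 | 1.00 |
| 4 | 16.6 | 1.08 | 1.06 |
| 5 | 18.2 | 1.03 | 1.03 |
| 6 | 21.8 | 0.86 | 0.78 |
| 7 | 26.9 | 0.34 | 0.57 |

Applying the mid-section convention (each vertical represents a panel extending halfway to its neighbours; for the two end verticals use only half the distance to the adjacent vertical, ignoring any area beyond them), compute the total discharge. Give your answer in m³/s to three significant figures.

w_1 = (9.0 − 3.4)/2 = 2.8 m; q_1 = 0.58 × 0.37 × 2.8 = 0.6009 m³/s
w_2 = (11.8 − 3.4)/2 = 4.2 m; q_2 = 0.90 × 1.22 × 4.2 = 4.612 m³/s
w_3 = (16.6 − 9.0)/2 = 3.8 m; q_3 = 1.00 × 0.89 × 3.8 = 3.382 m³/s
w_4 = (18.2 − 11.8)/2 = 3.2 m; q_4 = 1.06 × 1.08 × 3.2 = 3.663 m³/s
w_5 = (21.8 − 16.6)/2 = 2.6 m; q_5 = 1.03 × 1.03 × 2.6 = 2.758 m³/s
w_6 = (26.9 − 18.2)/2 = 4.35 m; q_6 = 0.78 × 0.86 × 4.35 = 2.918 m³/s
w_7 = (26.9 − 21.8)/2 = 2.55 m; q_7 = 0.57 × 0.34 × 2.55 = 0.4942 m³/s
Q = Σ qᵢ = 18.43 m³/s

18.4 m³/s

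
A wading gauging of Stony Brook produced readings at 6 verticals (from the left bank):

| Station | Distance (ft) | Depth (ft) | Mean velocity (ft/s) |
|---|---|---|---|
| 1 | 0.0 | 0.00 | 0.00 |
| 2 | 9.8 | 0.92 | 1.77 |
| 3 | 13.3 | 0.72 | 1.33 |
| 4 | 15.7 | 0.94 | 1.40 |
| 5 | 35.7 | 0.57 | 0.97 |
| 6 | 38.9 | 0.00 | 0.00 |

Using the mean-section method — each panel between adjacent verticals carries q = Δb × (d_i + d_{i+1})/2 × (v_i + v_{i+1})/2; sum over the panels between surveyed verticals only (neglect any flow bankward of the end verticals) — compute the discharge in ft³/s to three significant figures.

Panel 1-2: Δb = 9.8 ft, d̄ = (0.00+0.92)/2 = 0.46, v̄ = (0.00+1.77)/2 = 0.885 → q = 9.8×0.46×0.885 = 3.990 ft³/s
Panel 2-3: Δb = 3.5 ft, d̄ = (0.92+0.72)/2 = 0.82, v̄ = (1.77+1.33)/2 = 1.55 → q = 3.5×0.82×1.55 = 4.449 ft³/s
Panel 3-4: Δb = 2.4 ft, d̄ = (0.72+0.94)/2 = 0.83, v̄ = (1.33+1.40)/2 = 1.365 → q = 2.4×0.83×1.365 = 2.719 ft³/s
Panel 4-5: Δb = 20 ft, d̄ = (0.94+0.57)/2 = 0.755, v̄ = (1.40+0.97)/2 = 1.185 → q = 20×0.755×1.185 = 17.89 ft³/s
Panel 5-6: Δb = 3.2 ft, d̄ = (0.57+0.00)/2 = 0.285, v̄ = (0.97+0.00)/2 = 0.485 → q = 3.2×0.285×0.485 = 0.4423 ft³/s
Q = Σ q = 29.49 ft³/s

29.5 ft³/s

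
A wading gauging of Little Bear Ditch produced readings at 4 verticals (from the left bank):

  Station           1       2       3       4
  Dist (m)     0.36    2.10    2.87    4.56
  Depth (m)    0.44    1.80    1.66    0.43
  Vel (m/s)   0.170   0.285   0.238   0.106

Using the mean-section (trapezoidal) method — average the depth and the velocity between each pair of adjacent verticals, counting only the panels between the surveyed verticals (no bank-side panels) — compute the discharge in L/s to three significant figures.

1100 L/s

Panel 1-2: Δb = 1.74 m, d̄ = (0.44+1.80)/2 = 1.12, v̄ = (0.170+0.285)/2 = 0.2275 → q = 1.74×1.12×0.2275 = 0.4434 m³/s
Panel 2-3: Δb = 0.77 m, d̄ = (1.80+1.66)/2 = 1.73, v̄ = (0.285+0.238)/2 = 0.2615 → q = 0.77×1.73×0.2615 = 0.3483 m³/s
Panel 3-4: Δb = 1.69 m, d̄ = (1.66+0.43)/2 = 1.045, v̄ = (0.238+0.106)/2 = 0.172 → q = 1.69×1.045×0.172 = 0.3038 m³/s
Q = Σ q = 1.095 m³/s
= 1.095 × 1000 = 1095 L/s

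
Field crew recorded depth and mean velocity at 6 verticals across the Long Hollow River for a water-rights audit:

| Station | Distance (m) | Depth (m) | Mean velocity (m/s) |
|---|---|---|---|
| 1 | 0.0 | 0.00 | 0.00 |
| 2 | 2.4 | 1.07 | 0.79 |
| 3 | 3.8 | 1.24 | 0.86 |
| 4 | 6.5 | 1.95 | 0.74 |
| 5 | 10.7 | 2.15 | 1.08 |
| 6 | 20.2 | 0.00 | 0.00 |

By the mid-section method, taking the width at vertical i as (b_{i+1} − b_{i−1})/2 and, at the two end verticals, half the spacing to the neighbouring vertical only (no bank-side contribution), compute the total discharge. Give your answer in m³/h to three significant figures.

w_2 = (3.8 − 0.0)/2 = 1.9 m; q_2 = 0.79 × 1.07 × 1.9 = 1.606 m³/s
w_3 = (6.5 − 2.4)/2 = 2.05 m; q_3 = 0.86 × 1.24 × 2.05 = 2.186 m³/s
w_4 = (10.7 − 3.8)/2 = 3.45 m; q_4 = 0.74 × 1.95 × 3.45 = 4.978 m³/s
w_5 = (20.2 − 6.5)/2 = 6.85 m; q_5 = 1.08 × 2.15 × 6.85 = 15.91 m³/s
Stations 1, 6 contribute zero (depth or velocity is 0).
Q = Σ qᵢ = 24.68 m³/s
= 24.68 × 3600 = 88830 m³/h

88800 m³/h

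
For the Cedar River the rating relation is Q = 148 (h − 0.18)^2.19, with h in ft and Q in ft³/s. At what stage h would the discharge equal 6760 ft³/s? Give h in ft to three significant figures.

h − h₀ = (Q/C)^(1/b) = (6760/148)^(1/2.19) = 5.726 ft
h = 0.18 + 5.726 = 5.906 ft

5.91 ft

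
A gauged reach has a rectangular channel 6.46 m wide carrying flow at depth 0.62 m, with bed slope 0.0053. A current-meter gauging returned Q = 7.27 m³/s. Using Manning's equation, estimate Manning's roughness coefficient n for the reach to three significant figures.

0.0259

A = b·y = 6.46 × 0.62 = 4.005 m²
P = b + 2y = 6.46 + 2×0.62 = 7.700 m
R = A/P = 4.005/7.700 = 0.5202 m
n = (1/Q)·A·R^(2/3)·S^(1/2) = (1/7.27) × 4.005 × 0.6468 × 0.07280 = 0.02594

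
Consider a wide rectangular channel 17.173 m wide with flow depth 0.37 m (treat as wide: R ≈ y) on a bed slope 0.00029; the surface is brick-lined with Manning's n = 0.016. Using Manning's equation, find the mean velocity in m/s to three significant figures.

0.549 m/s

A = b·y = 17.173 × 0.37 = 6.354 m²
Wide channel: R ≈ y = 0.37 m
Q = (1/n)·A·R^(2/3)·S^(1/2) = (1/0.016) × 6.354 × 0.3700^(2/3) × 0.00029^(1/2) = 3.485 m³/s
V = Q/A = 3.485/6.354 = 0.5485 m/s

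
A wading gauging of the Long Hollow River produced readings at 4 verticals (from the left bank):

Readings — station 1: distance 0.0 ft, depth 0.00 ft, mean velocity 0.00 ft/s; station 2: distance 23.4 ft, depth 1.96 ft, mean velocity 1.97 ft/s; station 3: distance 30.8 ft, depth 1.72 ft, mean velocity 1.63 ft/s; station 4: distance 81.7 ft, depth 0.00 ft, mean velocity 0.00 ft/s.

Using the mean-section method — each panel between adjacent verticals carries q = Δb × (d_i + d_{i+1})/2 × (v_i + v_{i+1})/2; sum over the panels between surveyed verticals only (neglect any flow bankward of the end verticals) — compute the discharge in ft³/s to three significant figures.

Panel 1-2: Δb = 23.4 ft, d̄ = (0.00+1.96)/2 = 0.98, v̄ = (0.00+1.97)/2 = 0.985 → q = 23.4×0.98×0.985 = 22.59 ft³/s
Panel 2-3: Δb = 7.4 ft, d̄ = (1.96+1.72)/2 = 1.84, v̄ = (1.97+1.63)/2 = 1.8 → q = 7.4×1.84×1.8 = 24.51 ft³/s
Panel 3-4: Δb = 50.9 ft, d̄ = (1.72+0.00)/2 = 0.86, v̄ = (1.63+0.00)/2 = 0.815 → q = 50.9×0.86×0.815 = 35.68 ft³/s
Q = Σ q = 82.77 ft³/s

82.8 ft³/s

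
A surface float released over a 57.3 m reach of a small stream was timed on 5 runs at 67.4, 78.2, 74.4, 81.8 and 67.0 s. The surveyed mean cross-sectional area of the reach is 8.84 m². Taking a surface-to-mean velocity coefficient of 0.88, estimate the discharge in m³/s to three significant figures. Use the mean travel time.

t̄ = (67.4 + 78.2 + 74.4 + 81.8 + 67.0) / 5 = 73.76 s
v_surface = L / t̄ = 57.3 / 73.76 = 0.7768 m/s
v_mean = 0.88 × 0.7768 = 0.6836 m/s
Q = A × v_mean = 8.84 × 0.6836 = 6.043 m³/s

6.04 m³/s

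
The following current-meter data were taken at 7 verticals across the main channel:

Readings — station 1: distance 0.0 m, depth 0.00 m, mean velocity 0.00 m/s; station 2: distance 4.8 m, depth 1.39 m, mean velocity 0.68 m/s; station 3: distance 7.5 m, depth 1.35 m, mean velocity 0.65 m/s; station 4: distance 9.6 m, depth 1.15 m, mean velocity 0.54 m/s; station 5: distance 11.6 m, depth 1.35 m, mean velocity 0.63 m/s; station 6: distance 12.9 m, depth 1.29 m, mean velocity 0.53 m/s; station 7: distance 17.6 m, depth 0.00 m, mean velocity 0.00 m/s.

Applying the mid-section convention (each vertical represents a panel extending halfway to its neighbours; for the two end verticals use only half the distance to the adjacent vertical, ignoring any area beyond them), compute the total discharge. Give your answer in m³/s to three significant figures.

w_2 = (7.5 − 0.0)/2 = 3.75 m; q_2 = 0.68 × 1.39 × 3.75 = 3.545 m³/s
w_3 = (9.6 − 4.8)/2 = 2.4 m; q_3 = 0.65 × 1.35 × 2.4 = 2.106 m³/s
w_4 = (11.6 − 7.5)/2 = 2.05 m; q_4 = 0.54 × 1.15 × 2.05 = 1.273 m³/s
w_5 = (12.9 − 9.6)/2 = 1.65 m; q_5 = 0.63 × 1.35 × 1.65 = 1.403 m³/s
w_6 = (17.6 − 11.6)/2 = 3 m; q_6 = 0.53 × 1.29 × 3 = 2.051 m³/s
Stations 1, 7 contribute zero (depth or velocity is 0).
Q = Σ qᵢ = 10.38 m³/s

10.4 m³/s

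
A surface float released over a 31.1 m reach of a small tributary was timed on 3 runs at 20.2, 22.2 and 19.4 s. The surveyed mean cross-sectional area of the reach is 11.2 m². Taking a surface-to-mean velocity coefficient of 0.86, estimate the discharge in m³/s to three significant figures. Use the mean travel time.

14.5 m³/s

t̄ = (20.2 + 22.2 + 19.4) / 3 = 20.6 s
v_surface = L / t̄ = 31.1 / 20.6 = 1.510 m/s
v_mean = 0.86 × 1.510 = 1.298 m/s
Q = A × v_mean = 11.2 × 1.298 = 14.54 m³/s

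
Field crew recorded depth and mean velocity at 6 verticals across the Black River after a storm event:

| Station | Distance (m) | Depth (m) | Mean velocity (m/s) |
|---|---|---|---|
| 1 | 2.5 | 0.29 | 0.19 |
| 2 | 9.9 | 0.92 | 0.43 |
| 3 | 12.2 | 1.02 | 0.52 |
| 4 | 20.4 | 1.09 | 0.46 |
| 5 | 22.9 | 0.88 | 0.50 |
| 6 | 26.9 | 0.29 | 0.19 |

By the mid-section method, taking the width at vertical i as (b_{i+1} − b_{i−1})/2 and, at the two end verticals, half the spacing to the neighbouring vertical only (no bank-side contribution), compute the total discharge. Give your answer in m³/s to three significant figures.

w_1 = (9.9 − 2.5)/2 = 3.7 m; q_1 = 0.19 × 0.29 × 3.7 = 0.2039 m³/s
w_2 = (12.2 − 2.5)/2 = 4.85 m; q_2 = 0.43 × 0.92 × 4.85 = 1.919 m³/s
w_3 = (20.4 − 9.9)/2 = 5.25 m; q_3 = 0.52 × 1.02 × 5.25 = 2.785 m³/s
w_4 = (22.9 − 12.2)/2 = 5.35 m; q_4 = 0.46 × 1.09 × 5.35 = 2.682 m³/s
w_5 = (26.9 − 20.4)/2 = 3.25 m; q_5 = 0.50 × 0.88 × 3.25 = 1.430 m³/s
w_6 = (26.9 − 22.9)/2 = 2 m; q_6 = 0.19 × 0.29 × 2 = 0.1102 m³/s
Q = Σ qᵢ = 9.130 m³/s

9.13 m³/s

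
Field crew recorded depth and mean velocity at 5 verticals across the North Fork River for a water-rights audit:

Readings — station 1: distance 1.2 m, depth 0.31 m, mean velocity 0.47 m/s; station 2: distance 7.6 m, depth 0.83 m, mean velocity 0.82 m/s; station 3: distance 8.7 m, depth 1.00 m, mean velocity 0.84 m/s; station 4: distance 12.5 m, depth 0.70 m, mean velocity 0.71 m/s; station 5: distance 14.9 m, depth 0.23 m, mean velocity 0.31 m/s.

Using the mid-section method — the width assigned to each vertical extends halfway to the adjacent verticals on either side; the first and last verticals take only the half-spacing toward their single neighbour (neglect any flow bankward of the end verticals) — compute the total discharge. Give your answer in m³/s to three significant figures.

w_1 = (7.6 − 1.2)/2 = 3.2 m; q_1 = 0.47 × 0.31 × 3.2 = 0.4662 m³/s
w_2 = (8.7 − 1.2)/2 = 3.75 m; q_2 = 0.82 × 0.83 × 3.75 = 2.552 m³/s
w_3 = (12.5 − 7.6)/2 = 2.45 m; q_3 = 0.84 × 1.00 × 2.45 = 2.058 m³/s
w_4 = (14.9 − 8.7)/2 = 3.1 m; q_4 = 0.71 × 0.70 × 3.1 = 1.541 m³/s
w_5 = (14.9 − 12.5)/2 = 1.2 m; q_5 = 0.31 × 0.23 × 1.2 = 0.08556 m³/s
Q = Σ qᵢ = 6.703 m³/s

6.70 m³/s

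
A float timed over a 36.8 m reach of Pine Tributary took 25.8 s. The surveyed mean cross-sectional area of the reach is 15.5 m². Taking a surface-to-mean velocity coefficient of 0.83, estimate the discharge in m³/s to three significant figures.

v_surface = L / t̄ = 36.8 / 25.8 = 1.426 m/s
v_mean = 0.83 × 1.426 = 1.184 m/s
Q = A × v_mean = 15.5 × 1.184 = 18.35 m³/s

18.4 m³/s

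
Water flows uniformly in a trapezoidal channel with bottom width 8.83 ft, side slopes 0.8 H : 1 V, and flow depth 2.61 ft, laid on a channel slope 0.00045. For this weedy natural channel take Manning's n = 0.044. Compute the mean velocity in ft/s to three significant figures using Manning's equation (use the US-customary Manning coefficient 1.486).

1.07 ft/s

A = (b + z·y)·y = (8.83 + 0.8×2.61)×2.61 = 28.50 ft²
P = b + 2y√(1+z²) = 8.83 + 2×2.61×√(1+0.8²) = 15.51 ft
R = A/P = 28.50/15.51 = 1.837 ft
Q = (1.486/n)·A·R^(2/3)·S^(1/2) = (1.486/0.044) × 28.50 × 1.837^(2/3) × 0.00045^(1/2) = 30.62 ft³/s
V = Q/A = 30.62/28.50 = 1.074 ft/s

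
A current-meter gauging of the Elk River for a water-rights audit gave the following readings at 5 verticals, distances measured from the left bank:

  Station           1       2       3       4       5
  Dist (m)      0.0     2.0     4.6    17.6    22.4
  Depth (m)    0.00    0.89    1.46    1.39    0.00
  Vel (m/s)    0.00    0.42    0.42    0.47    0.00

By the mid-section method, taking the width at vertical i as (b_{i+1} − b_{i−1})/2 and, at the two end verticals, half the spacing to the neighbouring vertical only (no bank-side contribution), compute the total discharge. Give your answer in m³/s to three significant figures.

w_2 = (4.6 − 0.0)/2 = 2.3 m; q_2 = 0.42 × 0.89 × 2.3 = 0.8597 m³/s
w_3 = (17.6 − 2.0)/2 = 7.8 m; q_3 = 0.42 × 1.46 × 7.8 = 4.783 m³/s
w_4 = (22.4 − 4.6)/2 = 8.9 m; q_4 = 0.47 × 1.39 × 8.9 = 5.814 m³/s
Stations 1, 5 contribute zero (depth or velocity is 0).
Q = Σ qᵢ = 11.46 m³/s

11.5 m³/s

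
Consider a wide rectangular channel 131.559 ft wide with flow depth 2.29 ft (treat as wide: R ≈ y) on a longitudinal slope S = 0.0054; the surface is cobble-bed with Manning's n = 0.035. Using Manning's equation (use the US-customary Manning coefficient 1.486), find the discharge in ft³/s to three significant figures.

1630 ft³/s

A = b·y = 131.559 × 2.29 = 301.3 ft²
Wide channel: R ≈ y = 2.29 ft
Q = (1.486/n)·A·R^(2/3)·S^(1/2) = (1.486/0.035) × 301.3 × 2.290^(2/3) × 0.0054^(1/2) = 1633 ft³/s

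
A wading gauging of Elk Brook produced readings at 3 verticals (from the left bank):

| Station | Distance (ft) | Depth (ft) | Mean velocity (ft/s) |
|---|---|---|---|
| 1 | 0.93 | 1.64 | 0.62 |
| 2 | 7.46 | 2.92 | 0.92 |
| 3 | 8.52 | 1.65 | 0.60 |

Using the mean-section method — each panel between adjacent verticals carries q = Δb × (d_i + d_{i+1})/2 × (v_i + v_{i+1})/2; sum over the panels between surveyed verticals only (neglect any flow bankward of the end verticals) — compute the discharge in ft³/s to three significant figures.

13.3 ft³/s

Panel 1-2: Δb = 6.53 ft, d̄ = (1.64+2.92)/2 = 2.28, v̄ = (0.62+0.92)/2 = 0.77 → q = 6.53×2.28×0.77 = 11.46 ft³/s
Panel 2-3: Δb = 1.06 ft, d̄ = (2.92+1.65)/2 = 2.285, v̄ = (0.92+0.60)/2 = 0.76 → q = 1.06×2.285×0.76 = 1.841 ft³/s
Q = Σ q = 13.30 ft³/s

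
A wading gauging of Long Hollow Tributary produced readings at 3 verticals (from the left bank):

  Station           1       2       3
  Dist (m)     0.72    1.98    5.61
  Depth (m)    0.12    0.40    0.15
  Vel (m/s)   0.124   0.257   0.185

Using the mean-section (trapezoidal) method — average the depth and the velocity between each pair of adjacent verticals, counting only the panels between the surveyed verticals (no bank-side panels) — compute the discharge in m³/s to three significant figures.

0.283 m³/s

Panel 1-2: Δb = 1.26 m, d̄ = (0.12+0.40)/2 = 0.26, v̄ = (0.124+0.257)/2 = 0.1905 → q = 1.26×0.26×0.1905 = 0.06241 m³/s
Panel 2-3: Δb = 3.63 m, d̄ = (0.40+0.15)/2 = 0.275, v̄ = (0.257+0.185)/2 = 0.221 → q = 3.63×0.275×0.221 = 0.2206 m³/s
Q = Σ q = 0.2830 m³/s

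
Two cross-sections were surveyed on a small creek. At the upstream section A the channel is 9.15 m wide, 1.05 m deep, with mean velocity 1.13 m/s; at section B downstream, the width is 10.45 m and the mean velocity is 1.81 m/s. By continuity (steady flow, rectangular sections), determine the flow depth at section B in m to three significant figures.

0.574 m

Q = A₁V₁ = (9.15×1.05) × 1.13 = 10.86 m³/s
d₂ = Q/(b₂ V₂) = 10.86/(10.45×1.81) = 0.5740 m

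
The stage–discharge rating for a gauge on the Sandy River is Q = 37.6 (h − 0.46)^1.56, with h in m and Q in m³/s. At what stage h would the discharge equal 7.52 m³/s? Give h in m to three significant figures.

0.816 m

h − h₀ = (Q/C)^(1/b) = (7.52/37.6)^(1/1.56) = 0.3564 m
h = 0.46 + 0.3564 = 0.8164 m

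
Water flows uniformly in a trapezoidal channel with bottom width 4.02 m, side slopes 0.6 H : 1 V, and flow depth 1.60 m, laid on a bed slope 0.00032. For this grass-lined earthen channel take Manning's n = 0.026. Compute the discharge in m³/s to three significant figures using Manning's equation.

5.58 m³/s

A = (b + z·y)·y = (4.02 + 0.6×1.60)×1.60 = 7.968 m²
P = b + 2y√(1+z²) = 4.02 + 2×1.60×√(1+0.6²) = 7.752 m
R = A/P = 7.968/7.752 = 1.028 m
Q = (1/n)·A·R^(2/3)·S^(1/2) = (1/0.026) × 7.968 × 1.028^(2/3) × 0.00032^(1/2) = 5.584 m³/s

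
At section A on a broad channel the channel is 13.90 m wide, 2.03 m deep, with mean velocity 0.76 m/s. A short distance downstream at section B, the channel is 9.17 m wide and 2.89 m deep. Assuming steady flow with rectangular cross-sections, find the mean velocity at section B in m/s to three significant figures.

Q = A₁V₁ = (13.90×2.03) × 0.76 = 21.44 m³/s
A₂ = 9.17 × 2.89 = 26.50 m²
V₂ = Q/A₂ = 21.44/26.50 = 0.8092 m/s

0.809 m/s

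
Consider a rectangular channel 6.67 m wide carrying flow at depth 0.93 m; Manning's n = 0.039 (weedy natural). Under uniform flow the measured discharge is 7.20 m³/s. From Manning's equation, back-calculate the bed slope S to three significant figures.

0.00313

A = b·y = 6.67 × 0.93 = 6.203 m²
P = b + 2y = 6.67 + 2×0.93 = 8.530 m
R = A/P = 6.203/8.530 = 0.7272 m
S = (Q·n / (1·A·R^(2/3)))² = (7.20×0.039 / (1×6.203×0.8087))² = 0.003134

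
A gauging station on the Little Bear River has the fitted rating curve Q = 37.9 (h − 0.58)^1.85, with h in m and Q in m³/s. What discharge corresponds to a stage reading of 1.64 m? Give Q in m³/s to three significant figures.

42.2 m³/s

Q = 37.9 × (1.64 − 0.58)^1.85 = 37.9 × 1.06^1.85 = 42.21 m³/s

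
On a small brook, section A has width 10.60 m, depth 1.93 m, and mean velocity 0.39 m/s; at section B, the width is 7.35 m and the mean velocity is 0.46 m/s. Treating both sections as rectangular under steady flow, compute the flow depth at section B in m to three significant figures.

Q = A₁V₁ = (10.60×1.93) × 0.39 = 7.979 m³/s
d₂ = Q/(b₂ V₂) = 7.979/(7.35×0.46) = 2.360 m

2.36 m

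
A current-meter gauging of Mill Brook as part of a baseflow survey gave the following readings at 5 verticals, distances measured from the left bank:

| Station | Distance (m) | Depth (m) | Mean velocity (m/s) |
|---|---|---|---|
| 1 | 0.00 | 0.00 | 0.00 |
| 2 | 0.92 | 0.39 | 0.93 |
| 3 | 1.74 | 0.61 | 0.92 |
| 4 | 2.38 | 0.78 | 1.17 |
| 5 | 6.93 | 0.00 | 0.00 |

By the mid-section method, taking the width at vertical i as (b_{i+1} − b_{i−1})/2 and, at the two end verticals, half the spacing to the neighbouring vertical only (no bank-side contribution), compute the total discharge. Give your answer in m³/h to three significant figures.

11100 m³/h

w_2 = (1.74 − 0.00)/2 = 0.87 m; q_2 = 0.93 × 0.39 × 0.87 = 0.3155 m³/s
w_3 = (2.38 − 0.92)/2 = 0.73 m; q_3 = 0.92 × 0.61 × 0.73 = 0.4097 m³/s
w_4 = (6.93 − 1.74)/2 = 2.595 m; q_4 = 1.17 × 0.78 × 2.595 = 2.368 m³/s
Stations 1, 5 contribute zero (depth or velocity is 0).
Q = Σ qᵢ = 3.093 m³/s
= 3.093 × 3600 = 11140 m³/h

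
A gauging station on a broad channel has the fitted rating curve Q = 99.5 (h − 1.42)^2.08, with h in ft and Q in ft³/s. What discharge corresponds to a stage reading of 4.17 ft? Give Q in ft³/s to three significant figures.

Q = 99.5 × (4.17 − 1.42)^2.08 = 99.5 × 2.75^2.08 = 815.9 ft³/s

816 ft³/s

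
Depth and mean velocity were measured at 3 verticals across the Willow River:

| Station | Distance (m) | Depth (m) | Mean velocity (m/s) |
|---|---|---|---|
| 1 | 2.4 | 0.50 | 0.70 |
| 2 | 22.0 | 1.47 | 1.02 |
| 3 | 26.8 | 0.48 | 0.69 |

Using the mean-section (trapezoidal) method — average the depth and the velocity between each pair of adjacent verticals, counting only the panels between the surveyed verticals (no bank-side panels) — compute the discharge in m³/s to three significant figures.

Panel 1-2: Δb = 19.6 m, d̄ = (0.50+1.47)/2 = 0.985, v̄ = (0.70+1.02)/2 = 0.86 → q = 19.6×0.985×0.86 = 16.60 m³/s
Panel 2-3: Δb = 4.8 m, d̄ = (1.47+0.48)/2 = 0.975, v̄ = (1.02+0.69)/2 = 0.855 → q = 4.8×0.975×0.855 = 4.001 m³/s
Q = Σ q = 20.60 m³/s

20.6 m³/s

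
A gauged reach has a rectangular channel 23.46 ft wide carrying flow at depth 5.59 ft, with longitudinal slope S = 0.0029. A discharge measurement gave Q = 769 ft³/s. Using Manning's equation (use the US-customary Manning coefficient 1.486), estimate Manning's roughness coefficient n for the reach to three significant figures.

A = b·y = 23.46 × 5.59 = 131.1 ft²
P = b + 2y = 23.46 + 2×5.59 = 34.64 ft
R = A/P = 131.1/34.64 = 3.786 ft
n = (1.486/Q)·A·R^(2/3)·S^(1/2) = (1.486/769) × 131.1 × 2.429 × 0.05385 = 0.03315

0.0331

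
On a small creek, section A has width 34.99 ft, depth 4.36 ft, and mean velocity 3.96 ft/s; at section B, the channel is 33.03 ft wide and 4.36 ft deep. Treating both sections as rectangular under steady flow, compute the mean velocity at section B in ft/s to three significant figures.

Q = A₁V₁ = (34.99×4.36) × 3.96 = 604.1 ft³/s
A₂ = 33.03 × 4.36 = 144.0 ft²
V₂ = Q/A₂ = 604.1/144.0 = 4.195 ft/s

4.19 ft/s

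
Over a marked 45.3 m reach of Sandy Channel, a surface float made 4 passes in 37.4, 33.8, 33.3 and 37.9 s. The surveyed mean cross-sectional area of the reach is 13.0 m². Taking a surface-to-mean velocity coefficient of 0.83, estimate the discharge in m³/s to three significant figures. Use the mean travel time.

t̄ = (37.4 + 33.8 + 33.3 + 37.9) / 4 = 35.6 s
v_surface = L / t̄ = 45.3 / 35.6 = 1.272 m/s
v_mean = 0.83 × 1.272 = 1.056 m/s
Q = A × v_mean = 13.0 × 1.056 = 13.73 m³/s

13.7 m³/s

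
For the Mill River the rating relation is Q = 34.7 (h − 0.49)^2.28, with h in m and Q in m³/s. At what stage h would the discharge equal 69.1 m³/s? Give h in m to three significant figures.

1.84 m

h − h₀ = (Q/C)^(1/b) = (69.1/34.7)^(1/2.28) = 1.353 m
h = 0.49 + 1.353 = 1.843 m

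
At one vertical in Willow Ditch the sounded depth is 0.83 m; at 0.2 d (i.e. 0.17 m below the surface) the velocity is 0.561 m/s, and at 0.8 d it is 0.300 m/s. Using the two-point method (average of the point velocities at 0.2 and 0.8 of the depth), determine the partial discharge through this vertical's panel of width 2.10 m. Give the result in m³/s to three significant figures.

v̄ = (0.561 + 0.300) / 2 = 0.4305 m/s
q = v̄ × d × w = 0.4305 × 0.83 × 2.10 = 0.7504 m³/s

0.750 m³/s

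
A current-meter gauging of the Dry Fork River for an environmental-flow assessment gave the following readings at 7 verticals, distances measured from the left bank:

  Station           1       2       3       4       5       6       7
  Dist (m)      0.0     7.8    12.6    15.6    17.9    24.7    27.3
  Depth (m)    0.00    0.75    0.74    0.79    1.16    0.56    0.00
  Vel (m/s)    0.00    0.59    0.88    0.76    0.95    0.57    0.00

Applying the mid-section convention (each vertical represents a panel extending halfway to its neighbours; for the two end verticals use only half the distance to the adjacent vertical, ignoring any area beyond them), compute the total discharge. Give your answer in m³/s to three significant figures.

13.4 m³/s

w_2 = (12.6 − 0.0)/2 = 6.3 m; q_2 = 0.59 × 0.75 × 6.3 = 2.788 m³/s
w_3 = (15.6 − 7.8)/2 = 3.9 m; q_3 = 0.88 × 0.74 × 3.9 = 2.540 m³/s
w_4 = (17.9 − 12.6)/2 = 2.65 m; q_4 = 0.76 × 0.79 × 2.65 = 1.591 m³/s
w_5 = (24.7 − 15.6)/2 = 4.55 m; q_5 = 0.95 × 1.16 × 4.55 = 5.014 m³/s
w_6 = (27.3 − 17.9)/2 = 4.7 m; q_6 = 0.57 × 0.56 × 4.7 = 1.500 m³/s
Stations 1, 7 contribute zero (depth or velocity is 0).
Q = Σ qᵢ = 13.43 m³/s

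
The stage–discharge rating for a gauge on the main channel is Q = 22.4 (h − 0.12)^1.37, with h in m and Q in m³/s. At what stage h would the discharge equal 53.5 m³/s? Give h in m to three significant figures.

h − h₀ = (Q/C)^(1/b) = (53.5/22.4)^(1/1.37) = 1.888 m
h = 0.12 + 1.888 = 2.008 m

2.01 m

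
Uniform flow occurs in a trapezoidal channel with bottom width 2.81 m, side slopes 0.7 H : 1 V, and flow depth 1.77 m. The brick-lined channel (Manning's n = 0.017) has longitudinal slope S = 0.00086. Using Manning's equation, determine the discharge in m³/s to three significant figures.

12.4 m³/s

A = (b + z·y)·y = (2.81 + 0.7×1.77)×1.77 = 7.167 m²
P = b + 2y√(1+z²) = 2.81 + 2×1.77×√(1+0.7²) = 7.131 m
R = A/P = 7.167/7.131 = 1.005 m
Q = (1/n)·A·R^(2/3)·S^(1/2) = (1/0.017) × 7.167 × 1.005^(2/3) × 0.00086^(1/2) = 12.40 m³/s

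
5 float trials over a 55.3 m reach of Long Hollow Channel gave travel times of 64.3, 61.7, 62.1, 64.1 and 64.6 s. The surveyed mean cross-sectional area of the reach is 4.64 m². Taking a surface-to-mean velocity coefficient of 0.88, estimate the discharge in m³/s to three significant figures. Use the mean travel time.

t̄ = (64.3 + 61.7 + 62.1 + 64.1 + 64.6) / 5 = 63.36 s
v_surface = L / t̄ = 55.3 / 63.36 = 0.8728 m/s
v_mean = 0.88 × 0.8728 = 0.7681 m/s
Q = A × v_mean = 4.64 × 0.7681 = 3.564 m³/s

3.56 m³/s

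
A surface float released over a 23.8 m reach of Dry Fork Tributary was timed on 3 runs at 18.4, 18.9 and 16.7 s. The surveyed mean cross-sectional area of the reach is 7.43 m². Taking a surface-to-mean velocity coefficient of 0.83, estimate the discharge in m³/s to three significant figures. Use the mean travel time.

t̄ = (18.4 + 18.9 + 16.7) / 3 = 18 s
v_surface = L / t̄ = 23.8 / 18 = 1.322 m/s
v_mean = 0.83 × 1.322 = 1.097 m/s
Q = A × v_mean = 7.43 × 1.097 = 8.154 m³/s

8.15 m³/s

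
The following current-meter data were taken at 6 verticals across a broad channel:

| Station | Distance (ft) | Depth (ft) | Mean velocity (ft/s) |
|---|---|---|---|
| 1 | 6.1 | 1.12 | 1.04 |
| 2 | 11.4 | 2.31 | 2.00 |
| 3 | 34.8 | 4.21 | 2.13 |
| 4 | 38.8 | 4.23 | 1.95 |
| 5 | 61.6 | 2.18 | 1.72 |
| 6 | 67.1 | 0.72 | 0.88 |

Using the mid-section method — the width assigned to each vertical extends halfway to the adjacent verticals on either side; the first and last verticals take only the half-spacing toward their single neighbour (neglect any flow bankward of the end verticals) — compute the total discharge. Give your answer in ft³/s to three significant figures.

w_1 = (11.4 − 6.1)/2 = 2.65 ft; q_1 = 1.04 × 1.12 × 2.65 = 3.087 ft³/s
w_2 = (34.8 − 6.1)/2 = 14.35 ft; q_2 = 2.00 × 2.31 × 14.35 = 66.30 ft³/s
w_3 = (38.8 − 11.4)/2 = 13.7 ft; q_3 = 2.13 × 4.21 × 13.7 = 122.9 ft³/s
w_4 = (61.6 − 34.8)/2 = 13.4 ft; q_4 = 1.95 × 4.23 × 13.4 = 110.5 ft³/s
w_5 = (67.1 − 38.8)/2 = 14.15 ft; q_5 = 1.72 × 2.18 × 14.15 = 53.06 ft³/s
w_6 = (67.1 − 61.6)/2 = 2.75 ft; q_6 = 0.88 × 0.72 × 2.75 = 1.742 ft³/s
Q = Σ qᵢ = 357.6 ft³/s

358 ft³/s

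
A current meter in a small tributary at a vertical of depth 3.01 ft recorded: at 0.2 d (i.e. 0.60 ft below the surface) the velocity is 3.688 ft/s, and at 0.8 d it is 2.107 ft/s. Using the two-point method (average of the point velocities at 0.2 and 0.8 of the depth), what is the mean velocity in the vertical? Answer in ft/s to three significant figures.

v̄ = (3.688 + 2.107) / 2 = 2.898 ft/s

2.90 ft/s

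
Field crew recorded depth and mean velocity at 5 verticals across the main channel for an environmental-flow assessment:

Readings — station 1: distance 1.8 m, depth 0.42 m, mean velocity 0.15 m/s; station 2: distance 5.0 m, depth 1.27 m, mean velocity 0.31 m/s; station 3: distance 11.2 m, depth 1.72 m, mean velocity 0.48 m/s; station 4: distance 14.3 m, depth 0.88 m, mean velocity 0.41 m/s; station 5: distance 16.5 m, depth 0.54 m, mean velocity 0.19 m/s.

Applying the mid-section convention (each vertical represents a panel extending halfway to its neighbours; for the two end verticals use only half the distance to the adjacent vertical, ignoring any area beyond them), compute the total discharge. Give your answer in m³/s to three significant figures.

w_1 = (5.0 − 1.8)/2 = 1.6 m; q_1 = 0.15 × 0.42 × 1.6 = 0.1008 m³/s
w_2 = (11.2 − 1.8)/2 = 4.7 m; q_2 = 0.31 × 1.27 × 4.7 = 1.850 m³/s
w_3 = (14.3 − 5.0)/2 = 4.65 m; q_3 = 0.48 × 1.72 × 4.65 = 3.839 m³/s
w_4 = (16.5 − 11.2)/2 = 2.65 m; q_4 = 0.41 × 0.88 × 2.65 = 0.9561 m³/s
w_5 = (16.5 − 14.3)/2 = 1.1 m; q_5 = 0.19 × 0.54 × 1.1 = 0.1129 m³/s
Q = Σ qᵢ = 6.859 m³/s

6.86 m³/s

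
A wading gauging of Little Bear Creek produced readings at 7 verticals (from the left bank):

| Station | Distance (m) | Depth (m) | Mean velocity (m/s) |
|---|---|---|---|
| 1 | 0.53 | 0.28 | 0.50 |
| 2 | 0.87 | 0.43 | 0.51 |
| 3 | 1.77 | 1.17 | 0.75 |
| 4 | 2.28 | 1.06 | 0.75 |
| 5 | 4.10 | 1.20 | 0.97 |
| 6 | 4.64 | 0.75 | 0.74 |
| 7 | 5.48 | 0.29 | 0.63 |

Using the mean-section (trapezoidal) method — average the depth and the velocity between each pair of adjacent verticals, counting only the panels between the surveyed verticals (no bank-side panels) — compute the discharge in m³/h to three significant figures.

Panel 1-2: Δb = 0.34 m, d̄ = (0.28+0.43)/2 = 0.355, v̄ = (0.50+0.51)/2 = 0.505 → q = 0.34×0.355×0.505 = 0.06095 m³/s
Panel 2-3: Δb = 0.9 m, d̄ = (0.43+1.17)/2 = 0.8, v̄ = (0.51+0.75)/2 = 0.63 → q = 0.9×0.8×0.63 = 0.4536 m³/s
Panel 3-4: Δb = 0.51 m, d̄ = (1.17+1.06)/2 = 1.115, v̄ = (0.75+0.75)/2 = 0.75 → q = 0.51×1.115×0.75 = 0.4265 m³/s
Panel 4-5: Δb = 1.82 m, d̄ = (1.06+1.20)/2 = 1.13, v̄ = (0.75+0.97)/2 = 0.86 → q = 1.82×1.13×0.86 = 1.769 m³/s
Panel 5-6: Δb = 0.54 m, d̄ = (1.20+0.75)/2 = 0.975, v̄ = (0.97+0.74)/2 = 0.855 → q = 0.54×0.975×0.855 = 0.4502 m³/s
Panel 6-7: Δb = 0.84 m, d̄ = (0.75+0.29)/2 = 0.52, v̄ = (0.74+0.63)/2 = 0.685 → q = 0.84×0.52×0.685 = 0.2992 m³/s
Q = Σ q = 3.459 m³/s
= 3.459 × 3600 = 12450 m³/h

12500 m³/h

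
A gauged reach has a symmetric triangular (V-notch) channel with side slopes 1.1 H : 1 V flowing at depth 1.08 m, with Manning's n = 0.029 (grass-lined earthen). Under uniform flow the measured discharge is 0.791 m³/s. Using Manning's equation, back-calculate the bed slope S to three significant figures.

0.00109

A = z·y² = 1.1×1.08² = 1.283 m²
P = 2y√(1+z²) = 2×1.08×√(1+1.1²) = 3.211 m
R = A/P = 1.283/3.211 = 0.3996 m
S = (Q·n / (1·A·R^(2/3)))² = (0.791×0.029 / (1×1.283×0.5425))² = 0.001086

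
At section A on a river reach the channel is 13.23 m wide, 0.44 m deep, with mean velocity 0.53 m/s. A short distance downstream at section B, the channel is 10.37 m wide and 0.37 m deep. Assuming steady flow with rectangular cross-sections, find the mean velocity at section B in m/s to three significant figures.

0.804 m/s

Q = A₁V₁ = (13.23×0.44) × 0.53 = 3.085 m³/s
A₂ = 10.37 × 0.37 = 3.837 m²
V₂ = Q/A₂ = 3.085/3.837 = 0.8041 m/s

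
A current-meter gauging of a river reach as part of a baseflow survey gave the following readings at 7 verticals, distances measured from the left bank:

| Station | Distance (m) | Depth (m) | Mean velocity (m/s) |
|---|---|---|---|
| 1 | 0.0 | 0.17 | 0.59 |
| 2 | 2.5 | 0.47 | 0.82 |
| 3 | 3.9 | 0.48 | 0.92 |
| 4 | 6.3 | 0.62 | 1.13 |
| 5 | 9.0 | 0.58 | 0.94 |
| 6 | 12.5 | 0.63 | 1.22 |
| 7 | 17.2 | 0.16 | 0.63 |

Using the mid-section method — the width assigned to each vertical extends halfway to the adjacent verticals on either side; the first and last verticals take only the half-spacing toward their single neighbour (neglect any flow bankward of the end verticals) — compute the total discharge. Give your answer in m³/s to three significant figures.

8.58 m³/s

w_1 = (2.5 − 0.0)/2 = 1.25 m; q_1 = 0.59 × 0.17 × 1.25 = 0.1254 m³/s
w_2 = (3.9 − 0.0)/2 = 1.95 m; q_2 = 0.82 × 0.47 × 1.95 = 0.7515 m³/s
w_3 = (6.3 − 2.5)/2 = 1.9 m; q_3 = 0.92 × 0.48 × 1.9 = 0.8390 m³/s
w_4 = (9.0 − 3.9)/2 = 2.55 m; q_4 = 1.13 × 0.62 × 2.55 = 1.787 m³/s
w_5 = (12.5 − 6.3)/2 = 3.1 m; q_5 = 0.94 × 0.58 × 3.1 = 1.690 m³/s
w_6 = (17.2 − 9.0)/2 = 4.1 m; q_6 = 1.22 × 0.63 × 4.1 = 3.151 m³/s
w_7 = (17.2 − 12.5)/2 = 2.35 m; q_7 = 0.63 × 0.16 × 2.35 = 0.2369 m³/s
Q = Σ qᵢ = 8.581 m³/s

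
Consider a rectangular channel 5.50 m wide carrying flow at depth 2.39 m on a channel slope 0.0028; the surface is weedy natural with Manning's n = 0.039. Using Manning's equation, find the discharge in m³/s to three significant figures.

21.0 m³/s

A = b·y = 5.50 × 2.39 = 13.15 m²
P = b + 2y = 5.50 + 2×2.39 = 10.28 m
R = A/P = 13.15/10.28 = 1.279 m
Q = (1/n)·A·R^(2/3)·S^(1/2) = (1/0.039) × 13.15 × 1.279^(2/3) × 0.0028^(1/2) = 21.01 m³/s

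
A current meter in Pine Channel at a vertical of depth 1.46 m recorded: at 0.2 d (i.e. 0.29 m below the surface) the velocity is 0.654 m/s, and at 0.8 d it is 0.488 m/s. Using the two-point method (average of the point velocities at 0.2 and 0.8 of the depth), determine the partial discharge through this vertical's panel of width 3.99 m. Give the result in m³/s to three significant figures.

3.33 m³/s

v̄ = (0.654 + 0.488) / 2 = 0.5710 m/s
q = v̄ × d × w = 0.5710 × 1.46 × 3.99 = 3.326 m³/s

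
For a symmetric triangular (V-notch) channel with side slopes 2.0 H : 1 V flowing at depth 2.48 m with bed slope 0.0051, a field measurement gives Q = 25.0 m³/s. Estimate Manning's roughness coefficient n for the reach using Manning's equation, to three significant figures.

0.0376

A = z·y² = 2.0×2.48² = 12.30 m²
P = 2y√(1+z²) = 2×2.48×√(1+2.0²) = 11.09 m
R = A/P = 12.30/11.09 = 1.109 m
n = (1/Q)·A·R^(2/3)·S^(1/2) = (1/25.0) × 12.30 × 1.071 × 0.07141 = 0.03765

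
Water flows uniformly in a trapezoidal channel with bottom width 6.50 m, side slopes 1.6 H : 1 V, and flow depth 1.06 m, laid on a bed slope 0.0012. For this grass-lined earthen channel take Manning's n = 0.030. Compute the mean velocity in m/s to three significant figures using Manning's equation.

1.02 m/s

A = (b + z·y)·y = (6.50 + 1.6×1.06)×1.06 = 8.688 m²
P = b + 2y√(1+z²) = 6.50 + 2×1.06×√(1+1.6²) = 10.50 m
R = A/P = 8.688/10.50 = 0.8274 m
Q = (1/n)·A·R^(2/3)·S^(1/2) = (1/0.030) × 8.688 × 0.8274^(2/3) × 0.0012^(1/2) = 8.841 m³/s
V = Q/A = 8.841/8.688 = 1.018 m/s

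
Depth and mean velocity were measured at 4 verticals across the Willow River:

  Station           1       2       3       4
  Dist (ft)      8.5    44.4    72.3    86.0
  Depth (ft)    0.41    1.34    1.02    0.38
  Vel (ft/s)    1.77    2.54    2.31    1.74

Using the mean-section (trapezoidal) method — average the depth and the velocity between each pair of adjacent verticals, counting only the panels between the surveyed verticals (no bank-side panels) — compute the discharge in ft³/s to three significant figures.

167 ft³/s

Panel 1-2: Δb = 35.9 ft, d̄ = (0.41+1.34)/2 = 0.875, v̄ = (1.77+2.54)/2 = 2.155 → q = 35.9×0.875×2.155 = 67.69 ft³/s
Panel 2-3: Δb = 27.9 ft, d̄ = (1.34+1.02)/2 = 1.18, v̄ = (2.54+2.31)/2 = 2.425 → q = 27.9×1.18×2.425 = 79.84 ft³/s
Panel 3-4: Δb = 13.7 ft, d̄ = (1.02+0.38)/2 = 0.7, v̄ = (2.31+1.74)/2 = 2.025 → q = 13.7×0.7×2.025 = 19.42 ft³/s
Q = Σ q = 166.9 ft³/s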